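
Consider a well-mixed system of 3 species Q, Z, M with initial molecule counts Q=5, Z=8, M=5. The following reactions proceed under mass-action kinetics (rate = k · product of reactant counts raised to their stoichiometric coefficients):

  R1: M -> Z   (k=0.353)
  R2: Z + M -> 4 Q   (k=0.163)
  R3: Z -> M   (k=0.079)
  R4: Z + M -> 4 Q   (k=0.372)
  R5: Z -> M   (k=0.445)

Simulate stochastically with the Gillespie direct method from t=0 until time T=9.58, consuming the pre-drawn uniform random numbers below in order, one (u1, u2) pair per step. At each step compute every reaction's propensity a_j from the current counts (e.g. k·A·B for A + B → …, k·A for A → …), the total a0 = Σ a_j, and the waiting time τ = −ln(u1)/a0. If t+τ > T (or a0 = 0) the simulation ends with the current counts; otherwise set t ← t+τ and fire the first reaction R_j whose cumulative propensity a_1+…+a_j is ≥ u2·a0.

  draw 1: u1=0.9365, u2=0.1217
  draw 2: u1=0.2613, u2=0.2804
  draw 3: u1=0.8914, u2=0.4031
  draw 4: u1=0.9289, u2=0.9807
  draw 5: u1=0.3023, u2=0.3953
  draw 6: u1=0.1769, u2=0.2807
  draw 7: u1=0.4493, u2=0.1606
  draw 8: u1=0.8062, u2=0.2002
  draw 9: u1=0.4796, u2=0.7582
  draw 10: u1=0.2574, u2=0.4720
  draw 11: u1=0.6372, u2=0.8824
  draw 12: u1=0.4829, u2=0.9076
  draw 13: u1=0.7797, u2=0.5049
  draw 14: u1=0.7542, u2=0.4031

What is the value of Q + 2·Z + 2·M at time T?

Value at T = 31

Check how each reaction changes W = Q + 2·Z + 2·M (weight of products minus weight of reactants):
R1: M -> Z: (2·1) − (2·1) = 2 − 2 = 0
R2: Z + M -> 4 Q: (1·4) − (2·1 + 2·1) = 4 − 4 = 0
R3: Z -> M: (2·1) − (2·1) = 2 − 2 = 0
R4: Z + M -> 4 Q: (1·4) − (2·1 + 2·1) = 4 − 4 = 0
R5: Z -> M: (2·1) − (2·1) = 2 − 2 = 0
Every reaction leaves W unchanged, so W is conserved and no simulation is needed: W(T) = W(0) = 5 + 2·8 + 2·5 = 31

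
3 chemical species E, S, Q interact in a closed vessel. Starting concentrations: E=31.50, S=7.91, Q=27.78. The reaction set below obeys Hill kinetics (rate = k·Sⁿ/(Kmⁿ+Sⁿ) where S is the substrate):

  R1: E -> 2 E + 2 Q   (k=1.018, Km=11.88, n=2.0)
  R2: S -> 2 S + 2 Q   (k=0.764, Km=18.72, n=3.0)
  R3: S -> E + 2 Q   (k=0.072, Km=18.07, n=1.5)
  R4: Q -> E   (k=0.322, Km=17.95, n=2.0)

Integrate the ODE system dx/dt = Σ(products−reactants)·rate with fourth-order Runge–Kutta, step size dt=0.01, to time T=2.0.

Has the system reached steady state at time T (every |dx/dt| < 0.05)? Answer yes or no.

Steady state at T: no

RK4 with dt=0.01: 200 steps to T=2.0. Trajectory (selected grid times):
t=0.00: E=31.50 S=7.91 Q=27.78
t=0.22: E=31.75 S=7.92 Q=28.15
t=0.44: E=32.00 S=7.93 Q=28.53
t=0.67: E=32.26 S=7.94 Q=28.92
t=0.89: E=32.52 S=7.94 Q=29.29
t=1.11: E=32.77 S=7.95 Q=29.67
t=1.33: E=33.02 S=7.96 Q=30.04
t=1.56: E=33.29 S=7.97 Q=30.44
t=1.78: E=33.54 S=7.98 Q=30.81
t=2.00: E=33.80 S=7.99 Q=31.19
Rates at T: R1=0.9061, R2=0.0550, R3=0.0164, R4=0.2419
dx/dt at T (Σ net stoichiometry × rate): E=+1.1643, S=+0.0387, Q=+1.7130
Largest |dx/dt| is |+1.7130| (Q) ≥ 0.05 → not steady.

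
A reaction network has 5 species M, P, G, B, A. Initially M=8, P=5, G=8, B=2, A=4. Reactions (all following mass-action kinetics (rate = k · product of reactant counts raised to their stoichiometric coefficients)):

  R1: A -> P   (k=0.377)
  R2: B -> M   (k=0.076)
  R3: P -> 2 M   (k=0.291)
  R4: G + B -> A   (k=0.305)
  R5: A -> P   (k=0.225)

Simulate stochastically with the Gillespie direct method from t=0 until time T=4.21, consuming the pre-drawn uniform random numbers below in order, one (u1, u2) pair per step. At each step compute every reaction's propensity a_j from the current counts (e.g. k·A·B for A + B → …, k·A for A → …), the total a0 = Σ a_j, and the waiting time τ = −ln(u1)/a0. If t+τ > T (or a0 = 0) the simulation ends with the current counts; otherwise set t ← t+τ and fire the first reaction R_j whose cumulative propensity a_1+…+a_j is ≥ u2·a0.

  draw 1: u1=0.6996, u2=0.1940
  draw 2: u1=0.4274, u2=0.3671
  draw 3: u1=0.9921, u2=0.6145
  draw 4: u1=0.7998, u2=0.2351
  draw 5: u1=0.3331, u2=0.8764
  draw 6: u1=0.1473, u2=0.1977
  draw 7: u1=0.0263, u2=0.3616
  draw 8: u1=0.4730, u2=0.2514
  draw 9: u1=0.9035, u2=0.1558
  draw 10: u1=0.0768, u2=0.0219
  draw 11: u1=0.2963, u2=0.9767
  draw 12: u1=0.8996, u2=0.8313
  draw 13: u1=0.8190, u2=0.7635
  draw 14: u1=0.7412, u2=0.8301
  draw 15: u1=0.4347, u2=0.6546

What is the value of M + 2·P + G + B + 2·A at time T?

Check how each reaction changes W = M + 2·P + G + B + 2·A (weight of products minus weight of reactants):
R1: A -> P: (2·1) − (2·1) = 2 − 2 = 0
R2: B -> M: (1·1) − (1·1) = 1 − 1 = 0
R3: P -> 2 M: (1·2) − (2·1) = 2 − 2 = 0
R4: G + B -> A: (2·1) − (1·1 + 1·1) = 2 − 2 = 0
R5: A -> P: (2·1) − (2·1) = 2 − 2 = 0
Every reaction leaves W unchanged, so W is conserved and no simulation is needed: W(T) = W(0) = 8 + 2·5 + 8 + 2 + 2·4 = 36

Value at T = 36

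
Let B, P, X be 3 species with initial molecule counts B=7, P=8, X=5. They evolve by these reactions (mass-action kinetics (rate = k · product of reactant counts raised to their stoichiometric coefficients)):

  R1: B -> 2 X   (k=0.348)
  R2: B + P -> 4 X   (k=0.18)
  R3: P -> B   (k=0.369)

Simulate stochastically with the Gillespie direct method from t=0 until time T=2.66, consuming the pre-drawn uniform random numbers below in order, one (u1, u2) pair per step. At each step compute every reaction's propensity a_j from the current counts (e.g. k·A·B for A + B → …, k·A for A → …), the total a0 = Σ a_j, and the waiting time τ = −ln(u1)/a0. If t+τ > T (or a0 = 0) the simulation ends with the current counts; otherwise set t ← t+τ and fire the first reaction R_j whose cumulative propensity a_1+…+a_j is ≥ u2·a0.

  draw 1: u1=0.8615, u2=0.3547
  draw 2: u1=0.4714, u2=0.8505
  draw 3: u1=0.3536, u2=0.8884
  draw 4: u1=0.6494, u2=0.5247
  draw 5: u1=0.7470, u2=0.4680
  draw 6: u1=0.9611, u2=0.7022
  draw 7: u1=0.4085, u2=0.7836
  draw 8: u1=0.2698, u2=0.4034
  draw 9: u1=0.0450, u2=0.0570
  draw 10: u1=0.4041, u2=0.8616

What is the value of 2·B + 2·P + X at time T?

Value at T = 35

Check how each reaction changes W = 2·B + 2·P + X (weight of products minus weight of reactants):
R1: B -> 2 X: (1·2) − (2·1) = 2 − 2 = 0
R2: B + P -> 4 X: (1·4) − (2·1 + 2·1) = 4 − 4 = 0
R3: P -> B: (2·1) − (2·1) = 2 − 2 = 0
Every reaction leaves W unchanged, so W is conserved and no simulation is needed: W(T) = W(0) = 2·7 + 2·8 + 5 = 35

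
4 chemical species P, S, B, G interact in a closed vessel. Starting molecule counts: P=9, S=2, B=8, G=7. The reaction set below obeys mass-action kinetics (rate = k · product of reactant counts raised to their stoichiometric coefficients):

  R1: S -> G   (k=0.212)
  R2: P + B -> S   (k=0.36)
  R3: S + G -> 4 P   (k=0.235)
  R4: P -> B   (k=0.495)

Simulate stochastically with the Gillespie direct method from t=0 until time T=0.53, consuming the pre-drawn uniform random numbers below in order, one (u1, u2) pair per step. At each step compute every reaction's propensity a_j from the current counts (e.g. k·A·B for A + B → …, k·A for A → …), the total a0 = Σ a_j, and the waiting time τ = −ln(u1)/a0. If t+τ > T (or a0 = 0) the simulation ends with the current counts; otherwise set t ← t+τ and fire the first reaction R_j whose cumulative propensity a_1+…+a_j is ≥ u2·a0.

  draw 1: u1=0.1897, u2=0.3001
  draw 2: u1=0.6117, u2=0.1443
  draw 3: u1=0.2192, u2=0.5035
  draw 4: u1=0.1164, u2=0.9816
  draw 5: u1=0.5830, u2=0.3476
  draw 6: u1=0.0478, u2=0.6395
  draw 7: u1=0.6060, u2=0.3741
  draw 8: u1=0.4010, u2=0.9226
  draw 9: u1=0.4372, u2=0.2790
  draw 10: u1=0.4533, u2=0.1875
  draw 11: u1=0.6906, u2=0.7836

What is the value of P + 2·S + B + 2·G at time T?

Check how each reaction changes W = P + 2·S + B + 2·G (weight of products minus weight of reactants):
R1: S -> G: (2·1) − (2·1) = 2 − 2 = 0
R2: P + B -> S: (2·1) − (1·1 + 1·1) = 2 − 2 = 0
R3: S + G -> 4 P: (1·4) − (2·1 + 2·1) = 4 − 4 = 0
R4: P -> B: (1·1) − (1·1) = 1 − 1 = 0
Every reaction leaves W unchanged, so W is conserved and no simulation is needed: W(T) = W(0) = 9 + 2·2 + 8 + 2·7 = 35

Value at T = 35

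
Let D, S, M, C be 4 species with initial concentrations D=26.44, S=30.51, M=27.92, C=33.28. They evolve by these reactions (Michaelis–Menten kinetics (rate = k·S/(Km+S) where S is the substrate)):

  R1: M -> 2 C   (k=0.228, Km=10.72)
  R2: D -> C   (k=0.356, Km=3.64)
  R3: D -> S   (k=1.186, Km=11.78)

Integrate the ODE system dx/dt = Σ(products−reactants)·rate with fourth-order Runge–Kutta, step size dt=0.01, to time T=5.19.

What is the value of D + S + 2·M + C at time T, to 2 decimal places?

Value at T = 146.07

Check how each reaction changes W = D + S + 2·M + C (weight of products minus weight of reactants):
R1: M -> 2 C: (1·2) − (2·1) = 2 − 2 = 0
R2: D -> C: (1·1) − (1·1) = 1 − 1 = 0
R3: D -> S: (1·1) − (1·1) = 1 − 1 = 0
Every reaction leaves W unchanged, so W is conserved and no simulation is needed: W(T) = W(0) = 26.44 + 30.51 + 2·27.92 + 33.28 = 146.07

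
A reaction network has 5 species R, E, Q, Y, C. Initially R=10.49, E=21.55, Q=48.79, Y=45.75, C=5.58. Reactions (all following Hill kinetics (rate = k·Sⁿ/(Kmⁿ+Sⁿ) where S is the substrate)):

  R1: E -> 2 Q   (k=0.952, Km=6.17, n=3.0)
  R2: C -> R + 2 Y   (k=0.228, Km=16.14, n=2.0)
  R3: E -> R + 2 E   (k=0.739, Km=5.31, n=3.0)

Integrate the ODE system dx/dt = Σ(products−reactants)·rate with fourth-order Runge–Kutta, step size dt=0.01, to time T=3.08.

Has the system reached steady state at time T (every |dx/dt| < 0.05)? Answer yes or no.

RK4 with dt=0.01: 308 steps to T=3.08. Trajectory (selected grid times):
t=0.00: R=10.49 E=21.55 Q=48.79 Y=45.75 C=5.58
t=0.34: R=10.75 E=21.48 Q=49.42 Y=45.77 C=5.57
t=0.68: R=11.00 E=21.41 Q=50.05 Y=45.78 C=5.56
t=1.03: R=11.26 E=21.34 Q=50.71 Y=45.80 C=5.56
t=1.37: R=11.52 E=21.27 Q=51.34 Y=45.82 C=5.55
t=1.71: R=11.78 E=21.20 Q=51.97 Y=45.83 C=5.54
t=2.05: R=12.03 E=21.14 Q=52.60 Y=45.85 C=5.53
t=2.40: R=12.29 E=21.07 Q=53.25 Y=45.87 C=5.52
t=2.74: R=12.55 E=21.00 Q=53.88 Y=45.88 C=5.51
t=3.08: R=12.81 E=20.93 Q=54.51 Y=45.90 C=5.51
Rates at T: R1=0.9282, R2=0.0238, R3=0.7271
dx/dt at T (Σ net stoichiometry × rate): R=+0.7509, E=-0.2011, Q=+1.8564, Y=+0.0475, C=-0.0238
Largest |dx/dt| is |+1.8564| (Q) ≥ 0.05 → not steady.

Steady state at T: no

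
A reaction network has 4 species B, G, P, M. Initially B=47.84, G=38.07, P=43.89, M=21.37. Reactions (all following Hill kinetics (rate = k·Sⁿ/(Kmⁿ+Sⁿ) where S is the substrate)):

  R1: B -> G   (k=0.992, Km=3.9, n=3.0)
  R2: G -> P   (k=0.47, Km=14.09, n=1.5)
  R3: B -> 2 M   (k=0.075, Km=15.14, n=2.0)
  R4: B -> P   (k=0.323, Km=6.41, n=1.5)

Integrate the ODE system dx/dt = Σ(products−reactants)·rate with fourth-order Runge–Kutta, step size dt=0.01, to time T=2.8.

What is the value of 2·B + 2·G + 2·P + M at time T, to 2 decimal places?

Check how each reaction changes W = 2·B + 2·G + 2·P + M (weight of products minus weight of reactants):
R1: B -> G: (2·1) − (2·1) = 2 − 2 = 0
R2: G -> P: (2·1) − (2·1) = 2 − 2 = 0
R3: B -> 2 M: (1·2) − (2·1) = 2 − 2 = 0
R4: B -> P: (2·1) − (2·1) = 2 − 2 = 0
Every reaction leaves W unchanged, so W is conserved and no simulation is needed: W(T) = W(0) = 2·47.84 + 2·38.07 + 2·43.89 + 21.37 = 280.97

Value at T = 280.97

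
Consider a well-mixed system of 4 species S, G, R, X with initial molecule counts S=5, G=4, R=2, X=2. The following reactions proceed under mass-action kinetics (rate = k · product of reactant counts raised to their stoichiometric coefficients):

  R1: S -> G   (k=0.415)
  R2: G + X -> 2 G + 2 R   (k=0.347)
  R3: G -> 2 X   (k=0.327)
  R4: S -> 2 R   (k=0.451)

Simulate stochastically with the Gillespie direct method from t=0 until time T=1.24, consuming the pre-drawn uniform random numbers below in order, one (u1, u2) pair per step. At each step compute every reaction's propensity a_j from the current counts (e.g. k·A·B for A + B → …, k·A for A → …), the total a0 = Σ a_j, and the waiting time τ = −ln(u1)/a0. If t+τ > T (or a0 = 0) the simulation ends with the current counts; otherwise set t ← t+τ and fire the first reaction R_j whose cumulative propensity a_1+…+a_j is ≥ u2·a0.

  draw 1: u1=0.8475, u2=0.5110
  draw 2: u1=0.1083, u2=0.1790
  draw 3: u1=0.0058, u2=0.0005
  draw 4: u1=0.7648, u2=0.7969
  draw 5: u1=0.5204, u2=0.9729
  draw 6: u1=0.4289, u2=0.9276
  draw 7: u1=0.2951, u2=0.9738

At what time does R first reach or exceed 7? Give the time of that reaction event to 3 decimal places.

t=0.000: S=5 G=4 R=2 X=2
Draw 1: a1=2.075, a2=2.776, a3=1.308, a4=2.255, a0=8.414; τ=−ln(0.8475)/8.414=0.020 → t=0.020; u2·a0=0.5110·8.414=4.300; a1=2.075 < 4.300 ≤ a1+a2=4.851 → R2 fires; S=5 G=5 R=4 X=1
Draw 2: a1=2.075, a2=1.735, a3=1.635, a4=2.255, a0=7.700; τ=−ln(0.1083)/7.700=0.289 → t=0.308; u2·a0=0.1790·7.700=1.378 ≤ a1=2.075 → R1 fires; S=4 G=6 R=4 X=1
Draw 3: a1=1.660, a2=2.082, a3=1.962, a4=1.804, a0=7.508; τ=−ln(0.0058)/7.508=0.686 → t=0.994; u2·a0=0.0005·7.508=0.004 ≤ a1=1.660 → R1 fires; S=3 G=7 R=4 X=1
Draw 4: a1=1.245, a2=2.429, a3=2.289, a4=1.353, a0=7.316; τ=−ln(0.7648)/7.316=0.037 → t=1.031; u2·a0=0.7969·7.316=5.830; a1+a2=3.674 < 5.830 ≤ a1+…+a3=5.963 → R3 fires; S=3 G=6 R=4 X=3
Draw 5: a1=1.245, a2=6.246, a3=1.962, a4=1.353, a0=10.806; τ=−ln(0.5204)/10.806=0.060 → t=1.091; u2·a0=0.9729·10.806=10.513; a1+…+a3=9.453 < 10.513 ≤ a1+…+a4=10.806 → R4 fires; S=2 G=6 R=6 X=3
Draw 6: a1=0.830, a2=6.246, a3=1.962, a4=0.902, a0=9.940; τ=−ln(0.4289)/9.940=0.085 → t=1.177; u2·a0=0.9276·9.940=9.220; a1+…+a3=9.038 < 9.220 ≤ a1+…+a4=9.940 → R4 fires; S=1 G=6 R=8 X=3
Draw 7: a1=0.415, a2=6.246, a3=1.962, a4=0.451, a0=9.074; τ=−ln(0.2951)/9.074=0.134 → t=1.311 > T=1.24: stop.
R first becomes ≥ 7 when it reaches 8 at the event at t=1.177.

Threshold first reached at t = 1.177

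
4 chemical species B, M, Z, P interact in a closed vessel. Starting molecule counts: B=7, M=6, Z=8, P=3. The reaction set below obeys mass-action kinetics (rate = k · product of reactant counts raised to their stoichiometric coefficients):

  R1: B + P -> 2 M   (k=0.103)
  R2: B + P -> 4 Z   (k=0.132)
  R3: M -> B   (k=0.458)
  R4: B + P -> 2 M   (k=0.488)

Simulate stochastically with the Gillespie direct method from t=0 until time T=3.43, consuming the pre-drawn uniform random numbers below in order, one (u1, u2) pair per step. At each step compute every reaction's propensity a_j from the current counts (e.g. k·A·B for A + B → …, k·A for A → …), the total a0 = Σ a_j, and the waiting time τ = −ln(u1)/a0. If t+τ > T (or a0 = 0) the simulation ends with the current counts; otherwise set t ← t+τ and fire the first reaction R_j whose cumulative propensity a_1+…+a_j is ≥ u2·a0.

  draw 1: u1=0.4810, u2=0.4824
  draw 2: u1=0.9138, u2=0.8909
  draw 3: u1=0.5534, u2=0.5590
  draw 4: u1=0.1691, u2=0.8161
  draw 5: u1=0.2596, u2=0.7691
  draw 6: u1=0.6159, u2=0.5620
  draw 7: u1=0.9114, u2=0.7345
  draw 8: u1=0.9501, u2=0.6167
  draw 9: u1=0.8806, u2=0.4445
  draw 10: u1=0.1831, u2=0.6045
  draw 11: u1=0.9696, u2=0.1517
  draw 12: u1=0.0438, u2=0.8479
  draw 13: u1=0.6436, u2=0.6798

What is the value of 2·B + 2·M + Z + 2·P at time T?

Check how each reaction changes W = 2·B + 2·M + Z + 2·P (weight of products minus weight of reactants):
R1: B + P -> 2 M: (2·2) − (2·1 + 2·1) = 4 − 4 = 0
R2: B + P -> 4 Z: (1·4) − (2·1 + 2·1) = 4 − 4 = 0
R3: M -> B: (2·1) − (2·1) = 2 − 2 = 0
R4: B + P -> 2 M: (2·2) − (2·1 + 2·1) = 4 − 4 = 0
Every reaction leaves W unchanged, so W is conserved and no simulation is needed: W(T) = W(0) = 2·7 + 2·6 + 8 + 2·3 = 40

Value at T = 40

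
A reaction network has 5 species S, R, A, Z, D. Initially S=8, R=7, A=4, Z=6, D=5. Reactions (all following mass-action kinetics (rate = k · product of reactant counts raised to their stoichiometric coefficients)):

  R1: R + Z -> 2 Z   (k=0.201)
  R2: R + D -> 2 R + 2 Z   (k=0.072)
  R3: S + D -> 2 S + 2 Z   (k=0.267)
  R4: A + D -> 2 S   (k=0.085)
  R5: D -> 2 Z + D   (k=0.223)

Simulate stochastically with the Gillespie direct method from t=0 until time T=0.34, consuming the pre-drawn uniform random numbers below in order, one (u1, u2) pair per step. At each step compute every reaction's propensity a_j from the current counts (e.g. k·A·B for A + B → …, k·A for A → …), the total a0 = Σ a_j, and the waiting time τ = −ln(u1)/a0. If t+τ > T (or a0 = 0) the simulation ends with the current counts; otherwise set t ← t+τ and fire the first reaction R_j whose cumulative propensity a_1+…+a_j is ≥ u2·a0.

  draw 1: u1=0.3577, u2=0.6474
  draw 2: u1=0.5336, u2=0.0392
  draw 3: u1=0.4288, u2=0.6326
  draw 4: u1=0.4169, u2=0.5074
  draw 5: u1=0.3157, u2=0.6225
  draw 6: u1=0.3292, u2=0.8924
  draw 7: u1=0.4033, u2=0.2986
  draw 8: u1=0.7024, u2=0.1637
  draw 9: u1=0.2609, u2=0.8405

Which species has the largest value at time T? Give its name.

Dominant species at T: Z

t=0.000: S=8 R=7 A=4 Z=6 D=5
Draw 1: a1=8.442, a2=2.520, a3=10.680, a4=1.700, a5=1.115, a0=24.457; τ=−ln(0.3577)/24.457=0.042 → t=0.042; u2·a0=0.6474·24.457=15.833; a1+a2=10.962 < 15.833 ≤ a1+…+a3=21.642 → R3 fires; S=9 R=7 A=4 Z=8 D=4
Draw 2: a1=11.256, a2=2.016, a3=9.612, a4=1.360, a5=0.892, a0=25.136; τ=−ln(0.5336)/25.136=0.025 → t=0.067; u2·a0=0.0392·25.136=0.985 ≤ a1=11.256 → R1 fires; S=9 R=6 A=4 Z=9 D=4
Draw 3: a1=10.854, a2=1.728, a3=9.612, a4=1.360, a5=0.892, a0=24.446; τ=−ln(0.4288)/24.446=0.035 → t=0.102; u2·a0=0.6326·24.446=15.465; a1+a2=12.582 < 15.465 ≤ a1+…+a3=22.194 → R3 fires; S=10 R=6 A=4 Z=11 D=3
Draw 4: a1=13.266, a2=1.296, a3=8.010, a4=1.020, a5=0.669, a0=24.261; τ=−ln(0.4169)/24.261=0.036 → t=0.138; u2·a0=0.5074·24.261=12.310 ≤ a1=13.266 → R1 fires; S=10 R=5 A=4 Z=12 D=3
Draw 5: a1=12.060, a2=1.080, a3=8.010, a4=1.020, a5=0.669, a0=22.839; τ=−ln(0.3157)/22.839=0.050 → t=0.188; u2·a0=0.6225·22.839=14.217; a1+a2=13.140 < 14.217 ≤ a1+…+a3=21.150 → R3 fires; S=11 R=5 A=4 Z=14 D=2
Draw 6: a1=14.070, a2=0.720, a3=5.874, a4=0.680, a5=0.446, a0=21.790; τ=−ln(0.3292)/21.790=0.051 → t=0.239; u2·a0=0.8924·21.790=19.445; a1+a2=14.790 < 19.445 ≤ a1+…+a3=20.664 → R3 fires; S=12 R=5 A=4 Z=16 D=1
Draw 7: a1=16.080, a2=0.360, a3=3.204, a4=0.340, a5=0.223, a0=20.207; τ=−ln(0.4033)/20.207=0.045 → t=0.284; u2·a0=0.2986·20.207=6.034 ≤ a1=16.080 → R1 fires; S=12 R=4 A=4 Z=17 D=1
Draw 8: a1=13.668, a2=0.288, a3=3.204, a4=0.340, a5=0.223, a0=17.723; τ=−ln(0.7024)/17.723=0.020 → t=0.304; u2·a0=0.1637·17.723=2.901 ≤ a1=13.668 → R1 fires; S=12 R=3 A=4 Z=18 D=1
Draw 9: a1=10.854, a2=0.216, a3=3.204, a4=0.340, a5=0.223, a0=14.837; τ=−ln(0.2609)/14.837=0.091 → t=0.395 > T=0.34: stop.
At T=0.34: S=12 R=3 A=4 Z=18 D=1; the largest is Z.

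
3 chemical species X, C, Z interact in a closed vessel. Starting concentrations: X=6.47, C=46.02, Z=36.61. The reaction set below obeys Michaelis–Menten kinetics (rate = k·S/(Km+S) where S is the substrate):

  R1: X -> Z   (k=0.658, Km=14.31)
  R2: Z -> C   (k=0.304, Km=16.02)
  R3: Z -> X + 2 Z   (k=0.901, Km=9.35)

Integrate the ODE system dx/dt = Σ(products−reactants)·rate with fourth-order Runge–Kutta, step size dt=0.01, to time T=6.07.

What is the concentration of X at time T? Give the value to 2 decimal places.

RK4 with dt=0.01: 607 steps to T=6.07. Trajectory (selected grid times):
t=0.00: X=6.47 C=46.02 Z=36.61
t=0.67: X=6.81 C=46.16 Z=37.09
t=1.35: X=7.15 C=46.31 Z=37.58
t=2.02: X=7.49 C=46.45 Z=38.07
t=2.70: X=7.83 C=46.60 Z=38.57
t=3.37: X=8.15 C=46.74 Z=39.07
t=4.05: X=8.49 C=46.89 Z=39.59
t=4.72: X=8.81 C=47.03 Z=40.10
t=5.40: X=9.13 C=47.18 Z=40.62
t=6.07: X=9.45 C=47.33 Z=41.14
Read off X at T=6.07: 9.45

X at T = 9.45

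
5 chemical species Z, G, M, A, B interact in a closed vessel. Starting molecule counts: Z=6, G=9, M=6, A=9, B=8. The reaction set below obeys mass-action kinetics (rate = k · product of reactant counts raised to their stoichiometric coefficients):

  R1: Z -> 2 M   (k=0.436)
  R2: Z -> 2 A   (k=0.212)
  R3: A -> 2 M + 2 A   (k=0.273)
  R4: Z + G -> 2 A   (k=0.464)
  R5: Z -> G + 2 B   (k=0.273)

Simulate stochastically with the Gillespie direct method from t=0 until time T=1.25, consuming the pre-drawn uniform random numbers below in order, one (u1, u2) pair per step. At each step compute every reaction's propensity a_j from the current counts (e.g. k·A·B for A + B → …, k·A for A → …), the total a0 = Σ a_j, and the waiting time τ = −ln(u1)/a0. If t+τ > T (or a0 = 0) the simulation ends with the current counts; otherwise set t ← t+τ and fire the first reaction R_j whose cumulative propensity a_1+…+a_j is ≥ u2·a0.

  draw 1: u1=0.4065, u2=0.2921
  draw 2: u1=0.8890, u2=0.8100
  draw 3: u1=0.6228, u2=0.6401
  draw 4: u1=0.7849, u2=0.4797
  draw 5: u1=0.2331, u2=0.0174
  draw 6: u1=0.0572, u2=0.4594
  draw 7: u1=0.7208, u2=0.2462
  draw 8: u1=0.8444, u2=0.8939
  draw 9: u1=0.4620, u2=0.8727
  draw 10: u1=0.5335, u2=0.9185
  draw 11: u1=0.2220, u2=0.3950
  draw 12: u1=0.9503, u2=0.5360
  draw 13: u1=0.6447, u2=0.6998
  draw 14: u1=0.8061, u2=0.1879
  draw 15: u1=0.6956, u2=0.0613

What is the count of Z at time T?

Z at T = 0

t=0.000: Z=6 G=9 M=6 A=9 B=8
Draw 1: a1=2.616, a2=1.272, a3=2.457, a4=25.056, a5=1.638, a0=33.039; τ=−ln(0.4065)/33.039=0.027 → t=0.027; u2·a0=0.2921·33.039=9.651; a1+…+a3=6.345 < 9.651 ≤ a1+…+a4=31.401 → R4 fires; Z=5 G=8 M=6 A=11 B=8
Draw 2: a1=2.180, a2=1.060, a3=3.003, a4=18.560, a5=1.365, a0=26.168; τ=−ln(0.8890)/26.168=0.004 → t=0.032; u2·a0=0.8100·26.168=21.196; a1+…+a3=6.243 < 21.196 ≤ a1+…+a4=24.803 → R4 fires; Z=4 G=7 M=6 A=13 B=8
Draw 3: a1=1.744, a2=0.848, a3=3.549, a4=12.992, a5=1.092, a0=20.225; τ=−ln(0.6228)/20.225=0.023 → t=0.055; u2·a0=0.6401·20.225=12.946; a1+…+a3=6.141 < 12.946 ≤ a1+…+a4=19.133 → R4 fires; Z=3 G=6 M=6 A=15 B=8
Draw 4: a1=1.308, a2=0.636, a3=4.095, a4=8.352, a5=0.819, a0=15.210; τ=−ln(0.7849)/15.210=0.016 → t=0.071; u2·a0=0.4797·15.210=7.296; a1+…+a3=6.039 < 7.296 ≤ a1+…+a4=14.391 → R4 fires; Z=2 G=5 M=6 A=17 B=8
Draw 5: a1=0.872, a2=0.424, a3=4.641, a4=4.640, a5=0.546, a0=11.123; τ=−ln(0.2331)/11.123=0.131 → t=0.202; u2·a0=0.0174·11.123=0.194 ≤ a1=0.872 → R1 fires; Z=1 G=5 M=8 A=17 B=8
Draw 6: a1=0.436, a2=0.212, a3=4.641, a4=2.320, a5=0.273, a0=7.882; τ=−ln(0.0572)/7.882=0.363 → t=0.565; u2·a0=0.4594·7.882=3.621; a1+a2=0.648 < 3.621 ≤ a1+…+a3=5.289 → R3 fires; Z=1 G=5 M=10 A=18 B=8
Draw 7: a1=0.436, a2=0.212, a3=4.914, a4=2.320, a5=0.273, a0=8.155; τ=−ln(0.7208)/8.155=0.040 → t=0.605; u2·a0=0.2462·8.155=2.008; a1+a2=0.648 < 2.008 ≤ a1+…+a3=5.562 → R3 fires; Z=1 G=5 M=12 A=19 B=8
Draw 8: a1=0.436, a2=0.212, a3=5.187, a4=2.320, a5=0.273, a0=8.428; τ=−ln(0.8444)/8.428=0.020 → t=0.625; u2·a0=0.8939·8.428=7.534; a1+…+a3=5.835 < 7.534 ≤ a1+…+a4=8.155 → R4 fires; Z=0 G=4 M=12 A=21 B=8
Draw 9: a1=0.000, a2=0.000, a3=5.733, a4=0.000, a5=0.000, a0=5.733; τ=−ln(0.4620)/5.733=0.135 → t=0.760; u2·a0=0.8727·5.733=5.003; a1+a2=0.000 < 5.003 ≤ a1+…+a3=5.733 → R3 fires; Z=0 G=4 M=14 A=22 B=8
Draw 10: a1=0.000, a2=0.000, a3=6.006, a4=0.000, a5=0.000, a0=6.006; τ=−ln(0.5335)/6.006=0.105 → t=0.865; u2·a0=0.9185·6.006=5.517; a1+a2=0.000 < 5.517 ≤ a1+…+a3=6.006 → R3 fires; Z=0 G=4 M=16 A=23 B=8
Draw 11: a1=0.000, a2=0.000, a3=6.279, a4=0.000, a5=0.000, a0=6.279; τ=−ln(0.2220)/6.279=0.240 → t=1.104; u2·a0=0.3950·6.279=2.480; a1+a2=0.000 < 2.480 ≤ a1+…+a3=6.279 → R3 fires; Z=0 G=4 M=18 A=24 B=8
Draw 12: a1=0.000, a2=0.000, a3=6.552, a4=0.000, a5=0.000, a0=6.552; τ=−ln(0.9503)/6.552=0.008 → t=1.112; u2·a0=0.5360·6.552=3.512; a1+a2=0.000 < 3.512 ≤ a1+…+a3=6.552 → R3 fires; Z=0 G=4 M=20 A=25 B=8
Draw 13: a1=0.000, a2=0.000, a3=6.825, a4=0.000, a5=0.000, a0=6.825; τ=−ln(0.6447)/6.825=0.064 → t=1.176; u2·a0=0.6998·6.825=4.776; a1+a2=0.000 < 4.776 ≤ a1+…+a3=6.825 → R3 fires; Z=0 G=4 M=22 A=26 B=8
Draw 14: a1=0.000, a2=0.000, a3=7.098, a4=0.000, a5=0.000, a0=7.098; τ=−ln(0.8061)/7.098=0.030 → t=1.207; u2·a0=0.1879·7.098=1.334; a1+a2=0.000 < 1.334 ≤ a1+…+a3=7.098 → R3 fires; Z=0 G=4 M=24 A=27 B=8
Draw 15: a1=0.000, a2=0.000, a3=7.371, a4=0.000, a5=0.000, a0=7.371; τ=−ln(0.6956)/7.371=0.049 → t=1.256 > T=1.25: stop.
Read off Z at T=1.25: 0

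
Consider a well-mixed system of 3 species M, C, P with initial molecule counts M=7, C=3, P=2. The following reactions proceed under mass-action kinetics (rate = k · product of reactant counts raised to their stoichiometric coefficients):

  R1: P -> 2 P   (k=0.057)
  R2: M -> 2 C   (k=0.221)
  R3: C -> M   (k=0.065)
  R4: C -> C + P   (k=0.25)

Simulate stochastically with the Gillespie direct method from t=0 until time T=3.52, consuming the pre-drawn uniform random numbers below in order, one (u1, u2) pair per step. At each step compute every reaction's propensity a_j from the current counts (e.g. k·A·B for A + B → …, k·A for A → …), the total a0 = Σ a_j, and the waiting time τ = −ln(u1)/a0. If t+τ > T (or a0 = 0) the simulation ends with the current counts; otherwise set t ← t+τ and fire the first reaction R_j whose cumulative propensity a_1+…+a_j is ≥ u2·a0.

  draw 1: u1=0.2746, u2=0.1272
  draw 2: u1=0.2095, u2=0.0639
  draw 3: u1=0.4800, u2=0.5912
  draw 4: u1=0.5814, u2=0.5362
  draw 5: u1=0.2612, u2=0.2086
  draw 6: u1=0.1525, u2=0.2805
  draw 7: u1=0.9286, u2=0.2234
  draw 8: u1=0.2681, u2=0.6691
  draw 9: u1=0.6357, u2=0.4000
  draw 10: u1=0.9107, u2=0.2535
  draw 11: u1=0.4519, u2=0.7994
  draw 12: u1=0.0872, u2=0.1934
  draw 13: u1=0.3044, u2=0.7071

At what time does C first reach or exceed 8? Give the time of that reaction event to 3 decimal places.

Threshold first reached at t = 1.764

t=0.000: M=7 C=3 P=2
Draw 1: a1=0.114, a2=1.547, a3=0.195, a4=0.750, a0=2.606; τ=−ln(0.2746)/2.606=0.496 → t=0.496; u2·a0=0.1272·2.606=0.331; a1=0.114 < 0.331 ≤ a1+a2=1.661 → R2 fires; M=6 C=5 P=2
Draw 2: a1=0.114, a2=1.326, a3=0.325, a4=1.250, a0=3.015; τ=−ln(0.2095)/3.015=0.518 → t=1.014; u2·a0=0.0639·3.015=0.193; a1=0.114 < 0.193 ≤ a1+a2=1.440 → R2 fires; M=5 C=7 P=2
Draw 3: a1=0.114, a2=1.105, a3=0.455, a4=1.750, a0=3.424; τ=−ln(0.4800)/3.424=0.214 → t=1.229; u2·a0=0.5912·3.424=2.024; a1+…+a3=1.674 < 2.024 ≤ a1+…+a4=3.424 → R4 fires; M=5 C=7 P=3
Draw 4: a1=0.171, a2=1.105, a3=0.455, a4=1.750, a0=3.481; τ=−ln(0.5814)/3.481=0.156 → t=1.385; u2·a0=0.5362·3.481=1.867; a1+…+a3=1.731 < 1.867 ≤ a1+…+a4=3.481 → R4 fires; M=5 C=7 P=4
Draw 5: a1=0.228, a2=1.105, a3=0.455, a4=1.750, a0=3.538; τ=−ln(0.2612)/3.538=0.379 → t=1.764; u2·a0=0.2086·3.538=0.738; a1=0.228 < 0.738 ≤ a1+a2=1.333 → R2 fires; M=4 C=9 P=4
Draw 6: a1=0.228, a2=0.884, a3=0.585, a4=2.250, a0=3.947; τ=−ln(0.1525)/3.947=0.476 → t=2.240; u2·a0=0.2805·3.947=1.107; a1=0.228 < 1.107 ≤ a1+a2=1.112 → R2 fires; M=3 C=11 P=4
Draw 7: a1=0.228, a2=0.663, a3=0.715, a4=2.750, a0=4.356; τ=−ln(0.9286)/4.356=0.017 → t=2.257; u2·a0=0.2234·4.356=0.973; a1+a2=0.891 < 0.973 ≤ a1+…+a3=1.606 → R3 fires; M=4 C=10 P=4
Draw 8: a1=0.228, a2=0.884, a3=0.650, a4=2.500, a0=4.262; τ=−ln(0.2681)/4.262=0.309 → t=2.566; u2·a0=0.6691·4.262=2.852; a1+…+a3=1.762 < 2.852 ≤ a1+…+a4=4.262 → R4 fires; M=4 C=10 P=5
Draw 9: a1=0.285, a2=0.884, a3=0.650, a4=2.500, a0=4.319; τ=−ln(0.6357)/4.319=0.105 → t=2.671; u2·a0=0.4000·4.319=1.728; a1+a2=1.169 < 1.728 ≤ a1+…+a3=1.819 → R3 fires; M=5 C=9 P=5
Draw 10: a1=0.285, a2=1.105, a3=0.585, a4=2.250, a0=4.225; τ=−ln(0.9107)/4.225=0.022 → t=2.693; u2·a0=0.2535·4.225=1.071; a1=0.285 < 1.071 ≤ a1+a2=1.390 → R2 fires; M=4 C=11 P=5
Draw 11: a1=0.285, a2=0.884, a3=0.715, a4=2.750, a0=4.634; τ=−ln(0.4519)/4.634=0.171 → t=2.865; u2·a0=0.7994·4.634=3.704; a1+…+a3=1.884 < 3.704 ≤ a1+…+a4=4.634 → R4 fires; M=4 C=11 P=6
Draw 12: a1=0.342, a2=0.884, a3=0.715, a4=2.750, a0=4.691; τ=−ln(0.0872)/4.691=0.520 → t=3.385; u2·a0=0.1934·4.691=0.907; a1=0.342 < 0.907 ≤ a1+a2=1.226 → R2 fires; M=3 C=13 P=6
Draw 13: a1=0.342, a2=0.663, a3=0.845, a4=3.250, a0=5.100; τ=−ln(0.3044)/5.100=0.233 → t=3.618 > T=3.52: stop.
C first becomes ≥ 8 when it reaches 9 at the event at t=1.764.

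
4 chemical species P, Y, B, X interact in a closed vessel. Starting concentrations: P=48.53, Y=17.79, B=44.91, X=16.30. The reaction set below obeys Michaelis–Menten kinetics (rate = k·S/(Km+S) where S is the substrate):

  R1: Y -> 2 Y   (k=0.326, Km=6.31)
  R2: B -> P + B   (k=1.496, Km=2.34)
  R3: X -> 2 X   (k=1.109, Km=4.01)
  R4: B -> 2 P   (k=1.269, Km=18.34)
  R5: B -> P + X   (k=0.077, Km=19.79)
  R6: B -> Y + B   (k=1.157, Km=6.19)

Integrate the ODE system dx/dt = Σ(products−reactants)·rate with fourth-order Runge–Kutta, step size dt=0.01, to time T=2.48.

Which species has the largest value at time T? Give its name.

Dominant species at T: P

RK4 with dt=0.01: 248 steps to T=2.48. Trajectory (selected grid times):
t=0.00: P=48.53 Y=17.79 B=44.91 X=16.30
t=0.28: P=49.45 Y=18.14 B=44.64 X=16.56
t=0.55: P=50.33 Y=18.48 B=44.39 X=16.82
t=0.83: P=51.25 Y=18.83 B=44.12 X=17.09
t=1.10: P=52.13 Y=19.17 B=43.86 X=17.34
t=1.38: P=53.04 Y=19.53 B=43.60 X=17.61
t=1.65: P=53.92 Y=19.87 B=43.34 X=17.87
t=1.93: P=54.83 Y=20.22 B=43.08 X=18.14
t=2.20: P=55.71 Y=20.56 B=42.82 X=18.40
t=2.48: P=56.62 Y=20.91 B=42.56 X=18.67
At T=2.48: P=56.62 Y=20.91 B=42.56 X=18.67; the largest is P.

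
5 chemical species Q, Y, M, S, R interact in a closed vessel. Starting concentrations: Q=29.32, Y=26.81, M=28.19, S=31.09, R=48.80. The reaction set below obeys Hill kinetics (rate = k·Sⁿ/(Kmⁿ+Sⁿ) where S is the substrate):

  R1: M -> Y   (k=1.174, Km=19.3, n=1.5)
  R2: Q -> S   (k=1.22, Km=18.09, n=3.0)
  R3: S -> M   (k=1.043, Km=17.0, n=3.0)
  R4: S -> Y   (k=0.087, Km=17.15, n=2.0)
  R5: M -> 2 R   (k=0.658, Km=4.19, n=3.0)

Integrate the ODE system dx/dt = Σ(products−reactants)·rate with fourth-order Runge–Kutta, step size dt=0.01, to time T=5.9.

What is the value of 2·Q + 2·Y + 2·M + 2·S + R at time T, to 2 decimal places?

Value at T = 279.62

Check how each reaction changes W = 2·Q + 2·Y + 2·M + 2·S + R (weight of products minus weight of reactants):
R1: M -> Y: (2·1) − (2·1) = 2 − 2 = 0
R2: Q -> S: (2·1) − (2·1) = 2 − 2 = 0
R3: S -> M: (2·1) − (2·1) = 2 − 2 = 0
R4: S -> Y: (2·1) − (2·1) = 2 − 2 = 0
R5: M -> 2 R: (1·2) − (2·1) = 2 − 2 = 0
Every reaction leaves W unchanged, so W is conserved and no simulation is needed: W(T) = W(0) = 2·29.32 + 2·26.81 + 2·28.19 + 2·31.09 + 48.80 = 279.62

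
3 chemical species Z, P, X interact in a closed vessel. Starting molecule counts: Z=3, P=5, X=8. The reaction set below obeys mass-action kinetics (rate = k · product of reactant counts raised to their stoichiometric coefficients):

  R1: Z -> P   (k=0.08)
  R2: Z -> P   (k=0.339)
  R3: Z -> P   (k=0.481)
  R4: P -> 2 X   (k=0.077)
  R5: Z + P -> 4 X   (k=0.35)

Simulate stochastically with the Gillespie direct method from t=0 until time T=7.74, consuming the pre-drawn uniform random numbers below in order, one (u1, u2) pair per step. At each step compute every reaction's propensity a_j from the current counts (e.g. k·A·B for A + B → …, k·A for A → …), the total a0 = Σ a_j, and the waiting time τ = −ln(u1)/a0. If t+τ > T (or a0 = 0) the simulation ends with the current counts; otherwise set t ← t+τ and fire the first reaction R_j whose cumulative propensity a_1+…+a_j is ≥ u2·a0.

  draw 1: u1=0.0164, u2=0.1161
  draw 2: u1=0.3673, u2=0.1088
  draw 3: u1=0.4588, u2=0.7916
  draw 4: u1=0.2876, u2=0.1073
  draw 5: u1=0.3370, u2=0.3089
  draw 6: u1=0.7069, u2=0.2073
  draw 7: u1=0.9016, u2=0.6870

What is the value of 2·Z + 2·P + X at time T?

Value at T = 24

Check how each reaction changes W = 2·Z + 2·P + X (weight of products minus weight of reactants):
R1: Z -> P: (2·1) − (2·1) = 2 − 2 = 0
R2: Z -> P: (2·1) − (2·1) = 2 − 2 = 0
R3: Z -> P: (2·1) − (2·1) = 2 − 2 = 0
R4: P -> 2 X: (1·2) − (2·1) = 2 − 2 = 0
R5: Z + P -> 4 X: (1·4) − (2·1 + 2·1) = 4 − 4 = 0
Every reaction leaves W unchanged, so W is conserved and no simulation is needed: W(T) = W(0) = 2·3 + 2·5 + 8 = 24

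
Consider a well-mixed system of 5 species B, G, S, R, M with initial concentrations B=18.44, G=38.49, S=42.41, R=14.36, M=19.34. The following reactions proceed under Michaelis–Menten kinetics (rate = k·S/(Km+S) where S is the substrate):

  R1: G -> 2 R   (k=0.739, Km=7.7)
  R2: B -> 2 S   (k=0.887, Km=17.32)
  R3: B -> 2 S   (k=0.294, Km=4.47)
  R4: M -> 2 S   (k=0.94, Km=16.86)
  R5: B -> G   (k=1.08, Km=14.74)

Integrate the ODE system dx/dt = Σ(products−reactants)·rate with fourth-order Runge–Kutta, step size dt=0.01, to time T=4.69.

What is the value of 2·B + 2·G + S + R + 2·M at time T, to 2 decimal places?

Check how each reaction changes W = 2·B + 2·G + S + R + 2·M (weight of products minus weight of reactants):
R1: G -> 2 R: (1·2) − (2·1) = 2 − 2 = 0
R2: B -> 2 S: (1·2) − (2·1) = 2 − 2 = 0
R3: B -> 2 S: (1·2) − (2·1) = 2 − 2 = 0
R4: M -> 2 S: (1·2) − (2·1) = 2 − 2 = 0
R5: B -> G: (2·1) − (2·1) = 2 − 2 = 0
Every reaction leaves W unchanged, so W is conserved and no simulation is needed: W(T) = W(0) = 2·18.44 + 2·38.49 + 42.41 + 14.36 + 2·19.34 = 209.31

Value at T = 209.31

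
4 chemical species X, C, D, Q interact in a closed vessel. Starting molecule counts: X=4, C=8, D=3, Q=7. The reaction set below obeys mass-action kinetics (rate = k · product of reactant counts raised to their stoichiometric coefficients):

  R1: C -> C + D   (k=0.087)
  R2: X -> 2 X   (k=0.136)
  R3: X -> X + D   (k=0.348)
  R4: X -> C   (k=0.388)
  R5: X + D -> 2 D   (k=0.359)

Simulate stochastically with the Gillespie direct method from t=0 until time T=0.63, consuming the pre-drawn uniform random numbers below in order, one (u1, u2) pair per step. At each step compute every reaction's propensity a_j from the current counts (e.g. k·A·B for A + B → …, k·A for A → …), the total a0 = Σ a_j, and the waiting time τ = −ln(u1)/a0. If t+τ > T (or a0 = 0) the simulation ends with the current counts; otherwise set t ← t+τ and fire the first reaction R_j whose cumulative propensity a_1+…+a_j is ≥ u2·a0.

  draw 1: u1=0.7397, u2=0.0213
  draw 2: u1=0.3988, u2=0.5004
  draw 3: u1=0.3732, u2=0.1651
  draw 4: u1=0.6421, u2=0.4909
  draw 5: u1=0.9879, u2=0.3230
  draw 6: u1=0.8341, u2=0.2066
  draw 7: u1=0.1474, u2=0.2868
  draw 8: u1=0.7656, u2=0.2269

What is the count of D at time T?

t=0.000: X=4 C=8 D=3 Q=7
Draw 1: a1=0.696, a2=0.544, a3=1.392, a4=1.552, a5=4.308, a0=8.492; τ=−ln(0.7397)/8.492=0.036 → t=0.036; u2·a0=0.0213·8.492=0.181 ≤ a1=0.696 → R1 fires; X=4 C=8 D=4 Q=7
Draw 2: a1=0.696, a2=0.544, a3=1.392, a4=1.552, a5=5.744, a0=9.928; τ=−ln(0.3988)/9.928=0.093 → t=0.128; u2·a0=0.5004·9.928=4.968; a1+…+a4=4.184 < 4.968 ≤ a1+…+a5=9.928 → R5 fires; X=3 C=8 D=5 Q=7
Draw 3: a1=0.696, a2=0.408, a3=1.044, a4=1.164, a5=5.385, a0=8.697; τ=−ln(0.3732)/8.697=0.113 → t=0.241; u2·a0=0.1651·8.697=1.436; a1+a2=1.104 < 1.436 ≤ a1+…+a3=2.148 → R3 fires; X=3 C=8 D=6 Q=7
Draw 4: a1=0.696, a2=0.408, a3=1.044, a4=1.164, a5=6.462, a0=9.774; τ=−ln(0.6421)/9.774=0.045 → t=0.287; u2·a0=0.4909·9.774=4.798; a1+…+a4=3.312 < 4.798 ≤ a1+…+a5=9.774 → R5 fires; X=2 C=8 D=7 Q=7
Draw 5: a1=0.696, a2=0.272, a3=0.696, a4=0.776, a5=5.026, a0=7.466; τ=−ln(0.9879)/7.466=0.002 → t=0.288; u2·a0=0.3230·7.466=2.412; a1+…+a3=1.664 < 2.412 ≤ a1+…+a4=2.440 → R4 fires; X=1 C=9 D=7 Q=7
Draw 6: a1=0.783, a2=0.136, a3=0.348, a4=0.388, a5=2.513, a0=4.168; τ=−ln(0.8341)/4.168=0.044 → t=0.332; u2·a0=0.2066·4.168=0.861; a1=0.783 < 0.861 ≤ a1+a2=0.919 → R2 fires; X=2 C=9 D=7 Q=7
Draw 7: a1=0.783, a2=0.272, a3=0.696, a4=0.776, a5=5.026, a0=7.553; τ=−ln(0.1474)/7.553=0.253 → t=0.585; u2·a0=0.2868·7.553=2.166; a1+…+a3=1.751 < 2.166 ≤ a1+…+a4=2.527 → R4 fires; X=1 C=10 D=7 Q=7
Draw 8: a1=0.870, a2=0.136, a3=0.348, a4=0.388, a5=2.513, a0=4.255; τ=−ln(0.7656)/4.255=0.063 → t=0.648 > T=0.63: stop.
Read off D at T=0.63: 7

D at T = 7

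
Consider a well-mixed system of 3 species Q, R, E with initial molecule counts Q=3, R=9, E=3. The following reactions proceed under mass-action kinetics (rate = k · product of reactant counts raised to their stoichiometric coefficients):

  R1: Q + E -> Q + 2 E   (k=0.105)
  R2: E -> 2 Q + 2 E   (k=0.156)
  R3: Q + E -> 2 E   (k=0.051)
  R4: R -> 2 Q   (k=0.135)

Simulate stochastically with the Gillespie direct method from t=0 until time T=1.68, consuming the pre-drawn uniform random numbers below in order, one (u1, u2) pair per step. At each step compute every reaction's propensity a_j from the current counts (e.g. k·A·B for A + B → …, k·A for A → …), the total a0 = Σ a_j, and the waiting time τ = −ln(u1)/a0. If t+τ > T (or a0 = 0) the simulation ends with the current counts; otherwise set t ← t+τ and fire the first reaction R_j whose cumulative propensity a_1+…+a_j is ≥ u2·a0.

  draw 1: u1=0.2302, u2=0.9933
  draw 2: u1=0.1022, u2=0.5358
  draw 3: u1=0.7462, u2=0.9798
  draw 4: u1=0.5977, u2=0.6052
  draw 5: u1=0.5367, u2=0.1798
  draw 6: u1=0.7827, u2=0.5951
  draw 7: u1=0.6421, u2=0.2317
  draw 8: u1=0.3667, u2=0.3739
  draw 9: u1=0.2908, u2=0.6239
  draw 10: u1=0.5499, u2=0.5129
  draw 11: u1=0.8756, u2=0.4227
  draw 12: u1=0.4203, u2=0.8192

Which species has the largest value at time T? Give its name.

Dominant species at T: E

t=0.000: Q=3 R=9 E=3
Draw 1: a1=0.945, a2=0.468, a3=0.459, a4=1.215, a0=3.087; τ=−ln(0.2302)/3.087=0.476 → t=0.476; u2·a0=0.9933·3.087=3.066; a1+…+a3=1.872 < 3.066 ≤ a1+…+a4=3.087 → R4 fires; Q=5 R=8 E=3
Draw 2: a1=1.575, a2=0.468, a3=0.765, a4=1.080, a0=3.888; τ=−ln(0.1022)/3.888=0.587 → t=1.062; u2·a0=0.5358·3.888=2.083; a1+a2=2.043 < 2.083 ≤ a1+…+a3=2.808 → R3 fires; Q=4 R=8 E=4
Draw 3: a1=1.680, a2=0.624, a3=0.816, a4=1.080, a0=4.200; τ=−ln(0.7462)/4.200=0.070 → t=1.132; u2·a0=0.9798·4.200=4.115; a1+…+a3=3.120 < 4.115 ≤ a1+…+a4=4.200 → R4 fires; Q=6 R=7 E=4
Draw 4: a1=2.520, a2=0.624, a3=1.224, a4=0.945, a0=5.313; τ=−ln(0.5977)/5.313=0.097 → t=1.229; u2·a0=0.6052·5.313=3.215; a1+a2=3.144 < 3.215 ≤ a1+…+a3=4.368 → R3 fires; Q=5 R=7 E=5
Draw 5: a1=2.625, a2=0.780, a3=1.275, a4=0.945, a0=5.625; τ=−ln(0.5367)/5.625=0.111 → t=1.340; u2·a0=0.1798·5.625=1.011 ≤ a1=2.625 → R1 fires; Q=5 R=7 E=6
Draw 6: a1=3.150, a2=0.936, a3=1.530, a4=0.945, a0=6.561; τ=−ln(0.7827)/6.561=0.037 → t=1.377; u2·a0=0.5951·6.561=3.904; a1=3.150 < 3.904 ≤ a1+a2=4.086 → R2 fires; Q=7 R=7 E=7
Draw 7: a1=5.145, a2=1.092, a3=2.499, a4=0.945, a0=9.681; τ=−ln(0.6421)/9.681=0.046 → t=1.423; u2·a0=0.2317·9.681=2.243 ≤ a1=5.145 → R1 fires; Q=7 R=7 E=8
Draw 8: a1=5.880, a2=1.248, a3=2.856, a4=0.945, a0=10.929; τ=−ln(0.3667)/10.929=0.092 → t=1.515; u2·a0=0.3739·10.929=4.086 ≤ a1=5.880 → R1 fires; Q=7 R=7 E=9
Draw 9: a1=6.615, a2=1.404, a3=3.213, a4=0.945, a0=12.177; τ=−ln(0.2908)/12.177=0.101 → t=1.616; u2·a0=0.6239·12.177=7.597; a1=6.615 < 7.597 ≤ a1+a2=8.019 → R2 fires; Q=9 R=7 E=10
Draw 10: a1=9.450, a2=1.560, a3=4.590, a4=0.945, a0=16.545; τ=−ln(0.5499)/16.545=0.036 → t=1.652; u2·a0=0.5129·16.545=8.486 ≤ a1=9.450 → R1 fires; Q=9 R=7 E=11
Draw 11: a1=10.395, a2=1.716, a3=5.049, a4=0.945, a0=18.105; τ=−ln(0.8756)/18.105=0.007 → t=1.659; u2·a0=0.4227·18.105=7.653 ≤ a1=10.395 → R1 fires; Q=9 R=7 E=12
Draw 12: a1=11.340, a2=1.872, a3=5.508, a4=0.945, a0=19.665; τ=−ln(0.4203)/19.665=0.044 → t=1.704 > T=1.68: stop.
At T=1.68: Q=9 R=7 E=12; the largest is E.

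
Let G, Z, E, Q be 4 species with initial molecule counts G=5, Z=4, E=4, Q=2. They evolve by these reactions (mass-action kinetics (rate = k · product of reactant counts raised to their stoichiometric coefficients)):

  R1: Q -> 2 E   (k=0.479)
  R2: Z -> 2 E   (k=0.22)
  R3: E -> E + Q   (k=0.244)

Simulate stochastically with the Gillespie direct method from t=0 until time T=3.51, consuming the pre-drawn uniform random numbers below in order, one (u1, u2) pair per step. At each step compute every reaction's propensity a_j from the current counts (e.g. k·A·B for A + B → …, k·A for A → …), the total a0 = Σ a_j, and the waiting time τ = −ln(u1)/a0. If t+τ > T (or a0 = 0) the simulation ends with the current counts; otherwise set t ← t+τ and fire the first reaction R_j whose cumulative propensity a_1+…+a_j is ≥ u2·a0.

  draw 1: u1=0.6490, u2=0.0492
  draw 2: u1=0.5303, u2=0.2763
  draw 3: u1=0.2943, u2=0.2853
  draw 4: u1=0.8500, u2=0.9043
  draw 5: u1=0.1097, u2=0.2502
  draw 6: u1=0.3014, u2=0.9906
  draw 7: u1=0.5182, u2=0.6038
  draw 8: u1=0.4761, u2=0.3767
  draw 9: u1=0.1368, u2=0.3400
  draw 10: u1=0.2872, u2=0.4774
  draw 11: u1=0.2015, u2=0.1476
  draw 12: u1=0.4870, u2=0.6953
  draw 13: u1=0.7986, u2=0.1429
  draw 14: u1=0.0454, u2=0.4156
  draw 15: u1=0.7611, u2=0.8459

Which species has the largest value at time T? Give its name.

t=0.000: G=5 Z=4 E=4 Q=2
Draw 1: a1=0.958, a2=0.880, a3=0.976, a0=2.814; τ=−ln(0.6490)/2.814=0.154 → t=0.154; u2·a0=0.0492·2.814=0.138 ≤ a1=0.958 → R1 fires; G=5 Z=4 E=6 Q=1
Draw 2: a1=0.479, a2=0.880, a3=1.464, a0=2.823; τ=−ln(0.5303)/2.823=0.225 → t=0.378; u2·a0=0.2763·2.823=0.780; a1=0.479 < 0.780 ≤ a1+a2=1.359 → R2 fires; G=5 Z=3 E=8 Q=1
Draw 3: a1=0.479, a2=0.660, a3=1.952, a0=3.091; τ=−ln(0.2943)/3.091=0.396 → t=0.774; u2·a0=0.2853·3.091=0.882; a1=0.479 < 0.882 ≤ a1+a2=1.139 → R2 fires; G=5 Z=2 E=10 Q=1
Draw 4: a1=0.479, a2=0.440, a3=2.440, a0=3.359; τ=−ln(0.8500)/3.359=0.048 → t=0.822; u2·a0=0.9043·3.359=3.038; a1+a2=0.919 < 3.038 ≤ a1+…+a3=3.359 → R3 fires; G=5 Z=2 E=10 Q=2
Draw 5: a1=0.958, a2=0.440, a3=2.440, a0=3.838; τ=−ln(0.1097)/3.838=0.576 → t=1.398; u2·a0=0.2502·3.838=0.960; a1=0.958 < 0.960 ≤ a1+a2=1.398 → R2 fires; G=5 Z=1 E=12 Q=2
Draw 6: a1=0.958, a2=0.220, a3=2.928, a0=4.106; τ=−ln(0.3014)/4.106=0.292 → t=1.690; u2·a0=0.9906·4.106=4.067; a1+a2=1.178 < 4.067 ≤ a1+…+a3=4.106 → R3 fires; G=5 Z=1 E=12 Q=3
Draw 7: a1=1.437, a2=0.220, a3=2.928, a0=4.585; τ=−ln(0.5182)/4.585=0.143 → t=1.834; u2·a0=0.6038·4.585=2.768; a1+a2=1.657 < 2.768 ≤ a1+…+a3=4.585 → R3 fires; G=5 Z=1 E=12 Q=4
Draw 8: a1=1.916, a2=0.220, a3=2.928, a0=5.064; τ=−ln(0.4761)/5.064=0.147 → t=1.980; u2·a0=0.3767·5.064=1.908 ≤ a1=1.916 → R1 fires; G=5 Z=1 E=14 Q=3
Draw 9: a1=1.437, a2=0.220, a3=3.416, a0=5.073; τ=−ln(0.1368)/5.073=0.392 → t=2.372; u2·a0=0.3400·5.073=1.725; a1+a2=1.657 < 1.725 ≤ a1+…+a3=5.073 → R3 fires; G=5 Z=1 E=14 Q=4
Draw 10: a1=1.916, a2=0.220, a3=3.416, a0=5.552; τ=−ln(0.2872)/5.552=0.225 → t=2.597; u2·a0=0.4774·5.552=2.651; a1+a2=2.136 < 2.651 ≤ a1+…+a3=5.552 → R3 fires; G=5 Z=1 E=14 Q=5
Draw 11: a1=2.395, a2=0.220, a3=3.416, a0=6.031; τ=−ln(0.2015)/6.031=0.266 → t=2.863; u2·a0=0.1476·6.031=0.890 ≤ a1=2.395 → R1 fires; G=5 Z=1 E=16 Q=4
Draw 12: a1=1.916, a2=0.220, a3=3.904, a0=6.040; τ=−ln(0.4870)/6.040=0.119 → t=2.982; u2·a0=0.6953·6.040=4.200; a1+a2=2.136 < 4.200 ≤ a1+…+a3=6.040 → R3 fires; G=5 Z=1 E=16 Q=5
Draw 13: a1=2.395, a2=0.220, a3=3.904, a0=6.519; τ=−ln(0.7986)/6.519=0.034 → t=3.016; u2·a0=0.1429·6.519=0.932 ≤ a1=2.395 → R1 fires; G=5 Z=1 E=18 Q=4
Draw 14: a1=1.916, a2=0.220, a3=4.392, a0=6.528; τ=−ln(0.0454)/6.528=0.474 → t=3.490; u2·a0=0.4156·6.528=2.713; a1+a2=2.136 < 2.713 ≤ a1+…+a3=6.528 → R3 fires; G=5 Z=1 E=18 Q=5
Draw 15: a1=2.395, a2=0.220, a3=4.392, a0=7.007; τ=−ln(0.7611)/7.007=0.039 → t=3.529 > T=3.51: stop.
At T=3.51: G=5 Z=1 E=18 Q=5; the largest is E.

Dominant species at T: E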